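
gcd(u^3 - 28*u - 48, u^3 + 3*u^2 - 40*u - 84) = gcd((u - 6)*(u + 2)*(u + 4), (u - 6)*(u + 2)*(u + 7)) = u^2 - 4*u - 12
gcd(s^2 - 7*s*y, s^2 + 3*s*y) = s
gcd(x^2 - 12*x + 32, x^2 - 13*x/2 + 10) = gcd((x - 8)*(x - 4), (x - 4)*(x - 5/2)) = x - 4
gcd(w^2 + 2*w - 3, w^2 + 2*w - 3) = w^2 + 2*w - 3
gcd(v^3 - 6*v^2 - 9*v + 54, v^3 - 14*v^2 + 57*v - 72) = v - 3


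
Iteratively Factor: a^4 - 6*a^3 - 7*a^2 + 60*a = (a - 5)*(a^3 - a^2 - 12*a) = (a - 5)*(a - 4)*(a^2 + 3*a) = (a - 5)*(a - 4)*(a + 3)*(a)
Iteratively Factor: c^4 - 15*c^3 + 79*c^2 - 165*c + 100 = (c - 5)*(c^3 - 10*c^2 + 29*c - 20) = (c - 5)*(c - 1)*(c^2 - 9*c + 20) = (c - 5)*(c - 4)*(c - 1)*(c - 5)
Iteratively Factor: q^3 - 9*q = (q - 3)*(q^2 + 3*q) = (q - 3)*(q + 3)*(q)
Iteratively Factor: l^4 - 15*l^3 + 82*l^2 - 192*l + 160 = (l - 4)*(l^3 - 11*l^2 + 38*l - 40) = (l - 4)^2*(l^2 - 7*l + 10) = (l - 4)^2*(l - 2)*(l - 5)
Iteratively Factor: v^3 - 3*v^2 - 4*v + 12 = (v - 2)*(v^2 - v - 6) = (v - 3)*(v - 2)*(v + 2)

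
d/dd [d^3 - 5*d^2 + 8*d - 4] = 3*d^2 - 10*d + 8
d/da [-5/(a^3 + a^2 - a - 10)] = 5*(3*a^2 + 2*a - 1)/(a^3 + a^2 - a - 10)^2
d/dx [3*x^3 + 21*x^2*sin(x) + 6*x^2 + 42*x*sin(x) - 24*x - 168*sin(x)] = 21*x^2*cos(x) + 9*x^2 + 42*sqrt(2)*x*sin(x + pi/4) + 12*x + 42*sin(x) - 168*cos(x) - 24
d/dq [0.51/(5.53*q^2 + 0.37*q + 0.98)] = (-5.6406*q - 0.1887)/(5.53*q^2 + 0.37*q + 0.98)^2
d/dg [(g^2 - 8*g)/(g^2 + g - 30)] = 3*(3*g^2 - 20*g + 80)/(g^4 + 2*g^3 - 59*g^2 - 60*g + 900)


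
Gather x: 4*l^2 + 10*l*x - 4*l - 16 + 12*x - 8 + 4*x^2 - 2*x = 4*l^2 - 4*l + 4*x^2 + x*(10*l + 10) - 24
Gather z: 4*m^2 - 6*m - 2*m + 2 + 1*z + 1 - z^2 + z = 4*m^2 - 8*m - z^2 + 2*z + 3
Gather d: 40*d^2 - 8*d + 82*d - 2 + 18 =40*d^2 + 74*d + 16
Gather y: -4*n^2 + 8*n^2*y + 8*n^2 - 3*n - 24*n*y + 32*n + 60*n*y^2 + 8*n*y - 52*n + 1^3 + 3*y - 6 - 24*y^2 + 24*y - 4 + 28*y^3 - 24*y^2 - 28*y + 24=4*n^2 - 23*n + 28*y^3 + y^2*(60*n - 48) + y*(8*n^2 - 16*n - 1) + 15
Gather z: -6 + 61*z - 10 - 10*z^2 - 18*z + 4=-10*z^2 + 43*z - 12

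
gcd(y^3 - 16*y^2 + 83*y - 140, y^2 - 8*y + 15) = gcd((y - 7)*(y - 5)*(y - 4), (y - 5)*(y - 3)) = y - 5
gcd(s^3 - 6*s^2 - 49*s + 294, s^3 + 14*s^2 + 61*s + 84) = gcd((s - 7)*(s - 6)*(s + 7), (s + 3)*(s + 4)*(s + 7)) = s + 7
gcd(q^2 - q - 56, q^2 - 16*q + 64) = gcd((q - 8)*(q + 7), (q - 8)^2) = q - 8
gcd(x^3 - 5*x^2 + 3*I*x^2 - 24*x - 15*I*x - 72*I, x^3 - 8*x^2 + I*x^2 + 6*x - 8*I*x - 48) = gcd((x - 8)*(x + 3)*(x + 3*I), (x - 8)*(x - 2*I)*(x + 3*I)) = x^2 + x*(-8 + 3*I) - 24*I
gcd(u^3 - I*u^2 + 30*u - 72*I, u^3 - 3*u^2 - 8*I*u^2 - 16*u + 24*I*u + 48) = u - 4*I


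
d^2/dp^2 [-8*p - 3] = 0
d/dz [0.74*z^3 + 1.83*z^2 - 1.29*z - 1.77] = 2.22*z^2 + 3.66*z - 1.29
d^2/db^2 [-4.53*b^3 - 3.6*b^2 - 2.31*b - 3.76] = -27.18*b - 7.2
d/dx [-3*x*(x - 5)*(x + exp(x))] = -3*x*(x - 5)*(exp(x) + 1) - 3*x*(x + exp(x)) - 3*(x - 5)*(x + exp(x))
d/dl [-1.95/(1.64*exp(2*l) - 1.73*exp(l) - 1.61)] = (6.396*exp(l) - 3.3735)*exp(l)/(-1.64*exp(2*l) + 1.73*exp(l) + 1.61)^2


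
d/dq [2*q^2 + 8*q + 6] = 4*q + 8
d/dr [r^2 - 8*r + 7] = 2*r - 8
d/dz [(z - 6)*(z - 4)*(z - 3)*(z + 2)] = 4*z^3 - 33*z^2 + 56*z + 36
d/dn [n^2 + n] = 2*n + 1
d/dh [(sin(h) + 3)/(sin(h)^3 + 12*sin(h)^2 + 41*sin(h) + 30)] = -(2*sin(h)^3 + 21*sin(h)^2 + 72*sin(h) + 93)*cos(h)/(sin(h)^3 + 12*sin(h)^2 + 41*sin(h) + 30)^2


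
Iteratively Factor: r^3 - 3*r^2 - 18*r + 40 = (r - 5)*(r^2 + 2*r - 8) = (r - 5)*(r - 2)*(r + 4)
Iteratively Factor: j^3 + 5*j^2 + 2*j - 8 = (j + 4)*(j^2 + j - 2) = (j + 2)*(j + 4)*(j - 1)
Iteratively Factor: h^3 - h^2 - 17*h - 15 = (h + 1)*(h^2 - 2*h - 15) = (h - 5)*(h + 1)*(h + 3)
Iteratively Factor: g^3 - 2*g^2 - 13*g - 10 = (g - 5)*(g^2 + 3*g + 2) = (g - 5)*(g + 1)*(g + 2)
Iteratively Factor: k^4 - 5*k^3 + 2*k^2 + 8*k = (k - 4)*(k^3 - k^2 - 2*k) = (k - 4)*(k - 2)*(k^2 + k) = (k - 4)*(k - 2)*(k + 1)*(k)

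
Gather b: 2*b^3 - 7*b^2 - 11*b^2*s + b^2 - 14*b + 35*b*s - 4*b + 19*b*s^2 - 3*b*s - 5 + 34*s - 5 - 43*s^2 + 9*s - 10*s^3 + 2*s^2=2*b^3 + b^2*(-11*s - 6) + b*(19*s^2 + 32*s - 18) - 10*s^3 - 41*s^2 + 43*s - 10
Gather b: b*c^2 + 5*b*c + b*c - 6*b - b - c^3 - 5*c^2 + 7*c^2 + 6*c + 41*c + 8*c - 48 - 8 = b*(c^2 + 6*c - 7) - c^3 + 2*c^2 + 55*c - 56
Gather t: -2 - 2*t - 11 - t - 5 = -3*t - 18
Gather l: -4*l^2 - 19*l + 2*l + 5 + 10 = -4*l^2 - 17*l + 15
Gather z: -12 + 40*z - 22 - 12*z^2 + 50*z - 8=-12*z^2 + 90*z - 42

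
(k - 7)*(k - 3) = k^2 - 10*k + 21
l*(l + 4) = l^2 + 4*l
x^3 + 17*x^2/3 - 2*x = x*(x - 1/3)*(x + 6)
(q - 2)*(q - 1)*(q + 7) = q^3 + 4*q^2 - 19*q + 14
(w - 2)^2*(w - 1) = w^3 - 5*w^2 + 8*w - 4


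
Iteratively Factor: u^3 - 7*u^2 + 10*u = (u)*(u^2 - 7*u + 10) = u*(u - 2)*(u - 5)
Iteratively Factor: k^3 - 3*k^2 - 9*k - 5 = (k - 5)*(k^2 + 2*k + 1) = (k - 5)*(k + 1)*(k + 1)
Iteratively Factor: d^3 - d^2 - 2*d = (d + 1)*(d^2 - 2*d) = d*(d + 1)*(d - 2)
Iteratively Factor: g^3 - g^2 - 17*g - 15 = (g - 5)*(g^2 + 4*g + 3) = (g - 5)*(g + 3)*(g + 1)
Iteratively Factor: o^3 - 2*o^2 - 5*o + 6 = (o - 1)*(o^2 - o - 6) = (o - 3)*(o - 1)*(o + 2)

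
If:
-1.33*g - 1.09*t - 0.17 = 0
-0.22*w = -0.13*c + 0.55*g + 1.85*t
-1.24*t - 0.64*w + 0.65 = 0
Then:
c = 5.10135450288252 - 3.86301983245956*w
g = 0.422992966286684*w - 0.557421780257094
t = 0.524193548387097 - 0.516129032258065*w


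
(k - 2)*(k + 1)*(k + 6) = k^3 + 5*k^2 - 8*k - 12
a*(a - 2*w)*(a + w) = a^3 - a^2*w - 2*a*w^2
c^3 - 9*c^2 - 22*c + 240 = (c - 8)*(c - 6)*(c + 5)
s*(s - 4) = s^2 - 4*s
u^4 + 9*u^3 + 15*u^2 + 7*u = u*(u + 1)^2*(u + 7)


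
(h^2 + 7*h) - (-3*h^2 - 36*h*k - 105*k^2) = 4*h^2 + 36*h*k + 7*h + 105*k^2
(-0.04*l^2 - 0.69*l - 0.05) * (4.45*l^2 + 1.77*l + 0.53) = -0.178*l^4 - 3.1413*l^3 - 1.465*l^2 - 0.4542*l - 0.0265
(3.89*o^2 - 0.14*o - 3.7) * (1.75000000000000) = 6.8075*o^2 - 0.245*o - 6.475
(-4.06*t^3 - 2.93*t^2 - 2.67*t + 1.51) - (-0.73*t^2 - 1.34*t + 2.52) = -4.06*t^3 - 2.2*t^2 - 1.33*t - 1.01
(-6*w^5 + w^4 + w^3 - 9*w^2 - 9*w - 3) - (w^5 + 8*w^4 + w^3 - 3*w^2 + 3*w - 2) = -7*w^5 - 7*w^4 - 6*w^2 - 12*w - 1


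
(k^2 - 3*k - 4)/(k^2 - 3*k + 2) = (k^2 - 3*k - 4)/(k^2 - 3*k + 2)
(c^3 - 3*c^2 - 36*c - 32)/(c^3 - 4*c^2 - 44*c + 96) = (c^2 + 5*c + 4)/(c^2 + 4*c - 12)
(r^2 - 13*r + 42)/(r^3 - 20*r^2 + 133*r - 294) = 1/(r - 7)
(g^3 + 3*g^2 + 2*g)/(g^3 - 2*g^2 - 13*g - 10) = g/(g - 5)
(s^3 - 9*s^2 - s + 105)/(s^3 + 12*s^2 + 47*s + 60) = (s^2 - 12*s + 35)/(s^2 + 9*s + 20)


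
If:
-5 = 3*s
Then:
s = -5/3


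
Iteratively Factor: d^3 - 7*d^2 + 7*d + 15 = (d + 1)*(d^2 - 8*d + 15) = (d - 3)*(d + 1)*(d - 5)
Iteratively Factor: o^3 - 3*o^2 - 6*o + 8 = (o - 4)*(o^2 + o - 2) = (o - 4)*(o + 2)*(o - 1)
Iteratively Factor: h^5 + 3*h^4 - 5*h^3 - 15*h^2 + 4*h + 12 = (h - 1)*(h^4 + 4*h^3 - h^2 - 16*h - 12) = (h - 1)*(h + 3)*(h^3 + h^2 - 4*h - 4) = (h - 1)*(h + 2)*(h + 3)*(h^2 - h - 2) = (h - 2)*(h - 1)*(h + 2)*(h + 3)*(h + 1)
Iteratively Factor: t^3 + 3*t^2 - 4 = (t + 2)*(t^2 + t - 2) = (t - 1)*(t + 2)*(t + 2)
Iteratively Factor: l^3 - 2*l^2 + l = (l)*(l^2 - 2*l + 1) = l*(l - 1)*(l - 1)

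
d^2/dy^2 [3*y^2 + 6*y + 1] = 6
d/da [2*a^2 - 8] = 4*a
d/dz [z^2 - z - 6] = 2*z - 1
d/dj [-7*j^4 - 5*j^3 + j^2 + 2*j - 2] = -28*j^3 - 15*j^2 + 2*j + 2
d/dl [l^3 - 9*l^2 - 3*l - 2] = 3*l^2 - 18*l - 3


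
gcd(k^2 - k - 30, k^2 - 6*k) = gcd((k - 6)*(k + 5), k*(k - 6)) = k - 6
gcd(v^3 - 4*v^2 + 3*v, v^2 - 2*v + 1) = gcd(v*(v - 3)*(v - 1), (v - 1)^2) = v - 1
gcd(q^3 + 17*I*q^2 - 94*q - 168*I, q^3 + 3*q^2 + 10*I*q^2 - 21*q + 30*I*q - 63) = q + 7*I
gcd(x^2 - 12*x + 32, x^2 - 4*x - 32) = x - 8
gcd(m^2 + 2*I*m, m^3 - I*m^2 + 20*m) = m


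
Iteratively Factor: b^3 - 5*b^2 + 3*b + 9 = (b - 3)*(b^2 - 2*b - 3) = (b - 3)^2*(b + 1)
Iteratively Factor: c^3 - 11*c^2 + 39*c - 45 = (c - 3)*(c^2 - 8*c + 15) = (c - 3)^2*(c - 5)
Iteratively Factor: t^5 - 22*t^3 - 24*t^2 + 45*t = (t + 3)*(t^4 - 3*t^3 - 13*t^2 + 15*t) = (t - 5)*(t + 3)*(t^3 + 2*t^2 - 3*t) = t*(t - 5)*(t + 3)*(t^2 + 2*t - 3) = t*(t - 5)*(t - 1)*(t + 3)*(t + 3)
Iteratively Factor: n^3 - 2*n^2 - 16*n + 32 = (n - 2)*(n^2 - 16) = (n - 2)*(n + 4)*(n - 4)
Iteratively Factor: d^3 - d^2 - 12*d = (d + 3)*(d^2 - 4*d) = (d - 4)*(d + 3)*(d)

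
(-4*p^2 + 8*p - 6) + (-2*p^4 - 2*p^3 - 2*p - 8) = -2*p^4 - 2*p^3 - 4*p^2 + 6*p - 14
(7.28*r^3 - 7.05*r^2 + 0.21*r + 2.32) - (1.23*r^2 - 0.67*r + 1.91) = 7.28*r^3 - 8.28*r^2 + 0.88*r + 0.41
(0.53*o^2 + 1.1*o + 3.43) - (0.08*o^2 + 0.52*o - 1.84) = 0.45*o^2 + 0.58*o + 5.27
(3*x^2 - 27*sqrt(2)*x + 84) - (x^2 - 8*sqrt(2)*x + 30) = 2*x^2 - 19*sqrt(2)*x + 54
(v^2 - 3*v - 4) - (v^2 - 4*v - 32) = v + 28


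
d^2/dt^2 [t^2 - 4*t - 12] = 2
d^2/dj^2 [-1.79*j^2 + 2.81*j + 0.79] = -3.58000000000000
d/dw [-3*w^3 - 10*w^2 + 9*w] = -9*w^2 - 20*w + 9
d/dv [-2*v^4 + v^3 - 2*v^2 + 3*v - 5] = -8*v^3 + 3*v^2 - 4*v + 3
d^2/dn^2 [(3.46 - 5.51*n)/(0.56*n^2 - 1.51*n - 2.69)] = ((1.12*n - 1.51)*(2.24*n - 3.02)*(5.51*n - 3.46) + (18.5136*n - 20.5154)*(-0.56*n^2 + 1.51*n + 2.69))/(-0.56*n^2 + 1.51*n + 2.69)^3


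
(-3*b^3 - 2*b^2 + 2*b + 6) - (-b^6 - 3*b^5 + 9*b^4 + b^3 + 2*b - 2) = b^6 + 3*b^5 - 9*b^4 - 4*b^3 - 2*b^2 + 8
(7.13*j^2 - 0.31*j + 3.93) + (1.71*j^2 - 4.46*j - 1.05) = 8.84*j^2 - 4.77*j + 2.88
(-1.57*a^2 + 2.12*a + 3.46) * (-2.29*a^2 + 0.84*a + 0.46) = 3.5953*a^4 - 6.1736*a^3 - 6.8648*a^2 + 3.8816*a + 1.5916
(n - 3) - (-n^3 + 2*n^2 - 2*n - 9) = n^3 - 2*n^2 + 3*n + 6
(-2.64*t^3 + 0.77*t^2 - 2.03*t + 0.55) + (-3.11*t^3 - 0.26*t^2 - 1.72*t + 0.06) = -5.75*t^3 + 0.51*t^2 - 3.75*t + 0.61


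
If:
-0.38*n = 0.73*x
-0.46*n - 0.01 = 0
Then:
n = -0.02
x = 0.01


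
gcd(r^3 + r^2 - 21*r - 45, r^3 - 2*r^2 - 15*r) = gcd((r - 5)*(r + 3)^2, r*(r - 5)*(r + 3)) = r^2 - 2*r - 15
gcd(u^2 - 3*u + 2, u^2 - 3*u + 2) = u^2 - 3*u + 2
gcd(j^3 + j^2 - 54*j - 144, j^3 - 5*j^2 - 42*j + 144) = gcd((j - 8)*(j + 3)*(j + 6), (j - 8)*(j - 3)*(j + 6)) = j^2 - 2*j - 48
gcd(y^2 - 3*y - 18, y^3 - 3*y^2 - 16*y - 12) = y - 6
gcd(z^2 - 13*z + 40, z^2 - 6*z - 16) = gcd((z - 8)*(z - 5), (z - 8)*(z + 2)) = z - 8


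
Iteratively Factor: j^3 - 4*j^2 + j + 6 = (j - 2)*(j^2 - 2*j - 3) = (j - 2)*(j + 1)*(j - 3)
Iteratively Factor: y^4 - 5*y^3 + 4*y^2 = (y)*(y^3 - 5*y^2 + 4*y) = y*(y - 4)*(y^2 - y) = y^2*(y - 4)*(y - 1)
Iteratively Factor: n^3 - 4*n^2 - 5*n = (n)*(n^2 - 4*n - 5) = n*(n + 1)*(n - 5)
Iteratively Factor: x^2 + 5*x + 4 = (x + 4)*(x + 1)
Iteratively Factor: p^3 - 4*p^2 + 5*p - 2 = (p - 1)*(p^2 - 3*p + 2) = (p - 1)^2*(p - 2)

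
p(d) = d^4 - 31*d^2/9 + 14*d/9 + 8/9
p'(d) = 4*d^3 - 62*d/9 + 14/9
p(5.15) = 620.99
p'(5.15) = 512.44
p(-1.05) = -3.33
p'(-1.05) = 4.16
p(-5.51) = 809.48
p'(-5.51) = -629.62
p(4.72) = 427.82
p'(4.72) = 389.66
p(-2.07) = 1.27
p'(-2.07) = -19.66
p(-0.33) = 0.01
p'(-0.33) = 3.69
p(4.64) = 397.47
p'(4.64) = 369.18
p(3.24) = 79.97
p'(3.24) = 115.28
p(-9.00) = 6268.89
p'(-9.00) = -2852.44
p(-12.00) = 20222.22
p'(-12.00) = -6827.78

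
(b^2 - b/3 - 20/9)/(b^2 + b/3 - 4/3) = (b - 5/3)/(b - 1)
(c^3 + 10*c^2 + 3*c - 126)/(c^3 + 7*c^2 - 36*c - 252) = (c - 3)/(c - 6)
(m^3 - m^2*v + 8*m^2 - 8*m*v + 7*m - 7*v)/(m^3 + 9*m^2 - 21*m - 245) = (m^2 - m*v + m - v)/(m^2 + 2*m - 35)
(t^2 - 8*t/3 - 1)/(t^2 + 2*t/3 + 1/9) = 3*(t - 3)/(3*t + 1)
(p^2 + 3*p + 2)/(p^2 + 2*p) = (p + 1)/p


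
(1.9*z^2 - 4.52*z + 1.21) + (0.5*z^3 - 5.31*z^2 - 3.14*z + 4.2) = 0.5*z^3 - 3.41*z^2 - 7.66*z + 5.41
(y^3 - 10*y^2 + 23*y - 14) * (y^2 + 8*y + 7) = y^5 - 2*y^4 - 50*y^3 + 100*y^2 + 49*y - 98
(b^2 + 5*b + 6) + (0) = b^2 + 5*b + 6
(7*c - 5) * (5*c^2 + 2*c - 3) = 35*c^3 - 11*c^2 - 31*c + 15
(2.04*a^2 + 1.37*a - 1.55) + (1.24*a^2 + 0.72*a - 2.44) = 3.28*a^2 + 2.09*a - 3.99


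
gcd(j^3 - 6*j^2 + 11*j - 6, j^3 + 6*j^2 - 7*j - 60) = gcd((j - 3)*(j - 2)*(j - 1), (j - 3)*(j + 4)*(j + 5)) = j - 3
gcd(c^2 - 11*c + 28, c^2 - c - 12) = c - 4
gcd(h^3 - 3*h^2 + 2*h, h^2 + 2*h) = h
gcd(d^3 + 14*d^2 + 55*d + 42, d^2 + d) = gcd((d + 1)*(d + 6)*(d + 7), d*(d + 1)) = d + 1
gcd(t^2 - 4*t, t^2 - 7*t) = t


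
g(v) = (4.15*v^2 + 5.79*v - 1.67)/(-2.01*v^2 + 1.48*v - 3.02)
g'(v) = (4.02*v - 1.48)*(4.15*v^2 + 5.79*v - 1.67)/(-2.01*v^2 + 1.48*v - 3.02)^2 + (8.3*v + 5.79)/(-2.01*v^2 + 1.48*v - 3.02)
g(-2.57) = -0.54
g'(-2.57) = 0.46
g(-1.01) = 0.50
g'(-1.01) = 0.82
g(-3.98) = -1.01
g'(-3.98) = 0.24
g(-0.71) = 0.73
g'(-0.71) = 0.64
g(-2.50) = -0.51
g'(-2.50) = 0.47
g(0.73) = -1.58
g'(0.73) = -3.17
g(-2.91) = -0.68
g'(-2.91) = 0.38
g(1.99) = -3.27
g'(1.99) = -0.12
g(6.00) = -2.74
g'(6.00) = 0.10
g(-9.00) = -1.58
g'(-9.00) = 0.05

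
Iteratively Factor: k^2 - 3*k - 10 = (k + 2)*(k - 5)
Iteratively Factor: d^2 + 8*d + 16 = (d + 4)*(d + 4)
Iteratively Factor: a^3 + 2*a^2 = (a)*(a^2 + 2*a) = a^2*(a + 2)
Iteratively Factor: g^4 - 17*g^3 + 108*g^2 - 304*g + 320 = (g - 4)*(g^3 - 13*g^2 + 56*g - 80) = (g - 5)*(g - 4)*(g^2 - 8*g + 16) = (g - 5)*(g - 4)^2*(g - 4)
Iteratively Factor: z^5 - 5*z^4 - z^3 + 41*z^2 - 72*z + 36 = (z - 2)*(z^4 - 3*z^3 - 7*z^2 + 27*z - 18) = (z - 3)*(z - 2)*(z^3 - 7*z + 6) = (z - 3)*(z - 2)*(z - 1)*(z^2 + z - 6) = (z - 3)*(z - 2)*(z - 1)*(z + 3)*(z - 2)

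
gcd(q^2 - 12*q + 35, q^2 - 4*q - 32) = 1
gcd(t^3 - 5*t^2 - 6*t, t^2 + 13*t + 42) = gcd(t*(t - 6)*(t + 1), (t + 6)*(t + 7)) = 1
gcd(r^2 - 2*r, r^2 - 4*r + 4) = r - 2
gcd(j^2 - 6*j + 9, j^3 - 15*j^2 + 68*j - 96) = j - 3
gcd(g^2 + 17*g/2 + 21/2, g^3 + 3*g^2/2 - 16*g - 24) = g + 3/2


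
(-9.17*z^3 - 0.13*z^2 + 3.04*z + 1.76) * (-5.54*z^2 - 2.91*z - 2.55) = 50.8018*z^5 + 27.4049*z^4 + 6.9202*z^3 - 18.2653*z^2 - 12.8736*z - 4.488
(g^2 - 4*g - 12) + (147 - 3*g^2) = -2*g^2 - 4*g + 135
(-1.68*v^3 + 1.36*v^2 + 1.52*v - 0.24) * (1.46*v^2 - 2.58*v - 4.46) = -2.4528*v^5 + 6.32*v^4 + 6.2032*v^3 - 10.3376*v^2 - 6.16*v + 1.0704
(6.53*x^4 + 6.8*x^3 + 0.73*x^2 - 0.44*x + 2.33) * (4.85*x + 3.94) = 31.6705*x^5 + 58.7082*x^4 + 30.3325*x^3 + 0.7422*x^2 + 9.5669*x + 9.1802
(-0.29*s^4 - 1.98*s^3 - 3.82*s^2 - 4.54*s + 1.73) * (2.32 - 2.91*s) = 0.8439*s^5 + 5.089*s^4 + 6.5226*s^3 + 4.349*s^2 - 15.5671*s + 4.0136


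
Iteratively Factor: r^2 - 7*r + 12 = (r - 3)*(r - 4)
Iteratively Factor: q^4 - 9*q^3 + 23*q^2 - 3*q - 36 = (q + 1)*(q^3 - 10*q^2 + 33*q - 36) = (q - 3)*(q + 1)*(q^2 - 7*q + 12) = (q - 3)^2*(q + 1)*(q - 4)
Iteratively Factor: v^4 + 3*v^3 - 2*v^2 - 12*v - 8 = (v + 2)*(v^3 + v^2 - 4*v - 4) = (v - 2)*(v + 2)*(v^2 + 3*v + 2) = (v - 2)*(v + 1)*(v + 2)*(v + 2)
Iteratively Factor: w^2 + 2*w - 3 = (w + 3)*(w - 1)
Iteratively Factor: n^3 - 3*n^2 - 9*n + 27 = (n - 3)*(n^2 - 9) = (n - 3)*(n + 3)*(n - 3)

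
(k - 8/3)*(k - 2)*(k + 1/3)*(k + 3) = k^4 - 4*k^3/3 - 83*k^2/9 + 118*k/9 + 16/3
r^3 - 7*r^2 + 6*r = r*(r - 6)*(r - 1)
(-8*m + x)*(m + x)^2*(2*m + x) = -16*m^4 - 38*m^3*x - 27*m^2*x^2 - 4*m*x^3 + x^4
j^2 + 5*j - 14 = (j - 2)*(j + 7)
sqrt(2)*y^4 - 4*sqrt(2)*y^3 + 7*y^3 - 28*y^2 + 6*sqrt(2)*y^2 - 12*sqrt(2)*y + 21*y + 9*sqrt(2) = (y - 3)*(y - 1)*(y + 3*sqrt(2))*(sqrt(2)*y + 1)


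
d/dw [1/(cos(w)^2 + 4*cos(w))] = 2*(cos(w) + 2)*sin(w)/((cos(w) + 4)^2*cos(w)^2)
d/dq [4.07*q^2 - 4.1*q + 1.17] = 8.14*q - 4.1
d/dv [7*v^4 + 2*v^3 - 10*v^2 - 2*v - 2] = 28*v^3 + 6*v^2 - 20*v - 2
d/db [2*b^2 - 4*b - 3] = 4*b - 4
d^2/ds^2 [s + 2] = 0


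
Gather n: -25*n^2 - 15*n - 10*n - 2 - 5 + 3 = -25*n^2 - 25*n - 4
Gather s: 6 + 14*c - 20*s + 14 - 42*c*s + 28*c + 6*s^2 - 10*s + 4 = 42*c + 6*s^2 + s*(-42*c - 30) + 24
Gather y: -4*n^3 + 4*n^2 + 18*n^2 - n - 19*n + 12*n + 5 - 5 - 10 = -4*n^3 + 22*n^2 - 8*n - 10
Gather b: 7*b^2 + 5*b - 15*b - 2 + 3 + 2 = 7*b^2 - 10*b + 3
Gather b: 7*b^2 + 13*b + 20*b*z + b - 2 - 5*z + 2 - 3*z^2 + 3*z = 7*b^2 + b*(20*z + 14) - 3*z^2 - 2*z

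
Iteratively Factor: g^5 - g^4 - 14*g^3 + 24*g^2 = (g - 3)*(g^4 + 2*g^3 - 8*g^2) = g*(g - 3)*(g^3 + 2*g^2 - 8*g) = g*(g - 3)*(g + 4)*(g^2 - 2*g) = g*(g - 3)*(g - 2)*(g + 4)*(g)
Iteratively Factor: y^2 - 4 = (y + 2)*(y - 2)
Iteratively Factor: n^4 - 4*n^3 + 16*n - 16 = (n - 2)*(n^3 - 2*n^2 - 4*n + 8) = (n - 2)^2*(n^2 - 4) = (n - 2)^2*(n + 2)*(n - 2)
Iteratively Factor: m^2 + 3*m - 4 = (m + 4)*(m - 1)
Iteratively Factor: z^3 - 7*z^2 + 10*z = (z - 2)*(z^2 - 5*z) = (z - 5)*(z - 2)*(z)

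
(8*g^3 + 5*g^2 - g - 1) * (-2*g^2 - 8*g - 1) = -16*g^5 - 74*g^4 - 46*g^3 + 5*g^2 + 9*g + 1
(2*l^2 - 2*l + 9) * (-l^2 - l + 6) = -2*l^4 + 5*l^2 - 21*l + 54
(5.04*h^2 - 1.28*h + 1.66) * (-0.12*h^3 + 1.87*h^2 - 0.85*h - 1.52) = -0.6048*h^5 + 9.5784*h^4 - 6.8768*h^3 - 3.4686*h^2 + 0.5346*h - 2.5232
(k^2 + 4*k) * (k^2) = k^4 + 4*k^3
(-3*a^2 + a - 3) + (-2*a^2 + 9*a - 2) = -5*a^2 + 10*a - 5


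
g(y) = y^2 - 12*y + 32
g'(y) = 2*y - 12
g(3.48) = 2.35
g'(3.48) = -5.04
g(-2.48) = 67.91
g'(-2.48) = -16.96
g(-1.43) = 51.20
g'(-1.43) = -14.86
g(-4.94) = 115.68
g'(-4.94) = -21.88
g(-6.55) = 153.50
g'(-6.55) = -25.10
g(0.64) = 24.73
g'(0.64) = -10.72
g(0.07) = 31.16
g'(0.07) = -11.86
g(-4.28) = 101.68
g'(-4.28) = -20.56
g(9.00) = 5.00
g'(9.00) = 6.00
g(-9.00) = 221.00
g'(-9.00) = -30.00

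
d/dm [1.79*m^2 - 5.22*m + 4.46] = 3.58*m - 5.22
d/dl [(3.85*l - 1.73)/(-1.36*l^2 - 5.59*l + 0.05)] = (5.236*l^2 - 4.7056*l - 9.4782)/(1.8496*l^4 + 15.2048*l^3 + 31.1121*l^2 - 0.559*l + 0.0025)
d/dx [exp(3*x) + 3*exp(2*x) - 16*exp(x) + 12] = (3*exp(2*x) + 6*exp(x) - 16)*exp(x)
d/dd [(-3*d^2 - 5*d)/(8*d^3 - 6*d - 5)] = (6*d*(3*d + 5)*(4*d^2 - 1) + (6*d + 5)*(-8*d^3 + 6*d + 5))/(-8*d^3 + 6*d + 5)^2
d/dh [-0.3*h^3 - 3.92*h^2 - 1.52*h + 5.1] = -0.9*h^2 - 7.84*h - 1.52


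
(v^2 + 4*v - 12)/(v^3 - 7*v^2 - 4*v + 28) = (v + 6)/(v^2 - 5*v - 14)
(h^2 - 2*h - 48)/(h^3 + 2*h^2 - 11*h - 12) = (h^2 - 2*h - 48)/(h^3 + 2*h^2 - 11*h - 12)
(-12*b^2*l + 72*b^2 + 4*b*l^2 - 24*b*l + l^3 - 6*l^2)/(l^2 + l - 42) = (-12*b^2 + 4*b*l + l^2)/(l + 7)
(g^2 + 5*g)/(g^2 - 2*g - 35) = g/(g - 7)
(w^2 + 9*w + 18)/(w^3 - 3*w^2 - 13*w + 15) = (w + 6)/(w^2 - 6*w + 5)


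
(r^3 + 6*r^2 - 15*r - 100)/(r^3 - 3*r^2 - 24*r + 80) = (r + 5)/(r - 4)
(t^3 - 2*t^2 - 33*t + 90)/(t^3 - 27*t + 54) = (t - 5)/(t - 3)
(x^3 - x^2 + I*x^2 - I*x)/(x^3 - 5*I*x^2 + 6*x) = (x - 1)/(x - 6*I)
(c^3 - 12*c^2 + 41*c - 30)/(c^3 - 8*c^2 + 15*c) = (c^2 - 7*c + 6)/(c*(c - 3))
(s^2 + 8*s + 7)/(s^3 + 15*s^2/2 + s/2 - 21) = 2*(s + 1)/(2*s^2 + s - 6)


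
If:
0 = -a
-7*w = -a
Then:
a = 0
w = 0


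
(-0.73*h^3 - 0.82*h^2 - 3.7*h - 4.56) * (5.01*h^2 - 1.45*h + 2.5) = -3.6573*h^5 - 3.0497*h^4 - 19.173*h^3 - 19.5306*h^2 - 2.638*h - 11.4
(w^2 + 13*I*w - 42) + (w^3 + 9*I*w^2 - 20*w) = w^3 + w^2 + 9*I*w^2 - 20*w + 13*I*w - 42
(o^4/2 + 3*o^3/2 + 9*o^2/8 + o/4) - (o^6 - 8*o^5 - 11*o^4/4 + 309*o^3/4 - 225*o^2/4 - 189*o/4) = -o^6 + 8*o^5 + 13*o^4/4 - 303*o^3/4 + 459*o^2/8 + 95*o/2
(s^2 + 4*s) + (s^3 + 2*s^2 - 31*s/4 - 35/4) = s^3 + 3*s^2 - 15*s/4 - 35/4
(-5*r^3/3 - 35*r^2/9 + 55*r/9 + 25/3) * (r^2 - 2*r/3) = -5*r^5/3 - 25*r^4/9 + 235*r^3/27 + 115*r^2/27 - 50*r/9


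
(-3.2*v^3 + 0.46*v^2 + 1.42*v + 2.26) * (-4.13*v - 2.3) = 13.216*v^4 + 5.4602*v^3 - 6.9226*v^2 - 12.5998*v - 5.198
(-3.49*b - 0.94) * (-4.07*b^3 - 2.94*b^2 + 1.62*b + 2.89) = 14.2043*b^4 + 14.0864*b^3 - 2.8902*b^2 - 11.6089*b - 2.7166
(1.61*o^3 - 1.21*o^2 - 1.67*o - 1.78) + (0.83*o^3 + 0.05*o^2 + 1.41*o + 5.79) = 2.44*o^3 - 1.16*o^2 - 0.26*o + 4.01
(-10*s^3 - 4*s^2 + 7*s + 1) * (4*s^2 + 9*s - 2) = -40*s^5 - 106*s^4 + 12*s^3 + 75*s^2 - 5*s - 2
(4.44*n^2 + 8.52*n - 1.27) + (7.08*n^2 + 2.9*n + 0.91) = 11.52*n^2 + 11.42*n - 0.36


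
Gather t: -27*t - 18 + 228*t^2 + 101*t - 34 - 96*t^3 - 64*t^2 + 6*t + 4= -96*t^3 + 164*t^2 + 80*t - 48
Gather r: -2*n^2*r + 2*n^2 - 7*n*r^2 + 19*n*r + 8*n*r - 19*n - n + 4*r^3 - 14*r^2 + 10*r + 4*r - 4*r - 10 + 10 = 2*n^2 - 20*n + 4*r^3 + r^2*(-7*n - 14) + r*(-2*n^2 + 27*n + 10)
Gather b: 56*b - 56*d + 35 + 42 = 56*b - 56*d + 77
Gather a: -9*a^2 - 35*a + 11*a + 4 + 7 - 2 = -9*a^2 - 24*a + 9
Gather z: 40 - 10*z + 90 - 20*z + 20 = 150 - 30*z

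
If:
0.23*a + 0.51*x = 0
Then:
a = -2.21739130434783*x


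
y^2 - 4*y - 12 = (y - 6)*(y + 2)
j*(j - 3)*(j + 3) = j^3 - 9*j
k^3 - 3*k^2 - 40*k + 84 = (k - 7)*(k - 2)*(k + 6)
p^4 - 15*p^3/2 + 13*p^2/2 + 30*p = p*(p - 5)*(p - 4)*(p + 3/2)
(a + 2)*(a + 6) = a^2 + 8*a + 12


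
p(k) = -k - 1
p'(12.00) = -1.00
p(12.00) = -13.00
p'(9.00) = -1.00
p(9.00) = -10.00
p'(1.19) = -1.00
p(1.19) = -2.19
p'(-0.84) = -1.00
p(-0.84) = -0.16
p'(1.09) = -1.00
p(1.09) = -2.09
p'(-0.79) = -1.00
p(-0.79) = -0.21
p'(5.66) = -1.00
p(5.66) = -6.66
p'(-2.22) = -1.00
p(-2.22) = 1.22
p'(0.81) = -1.00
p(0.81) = -1.81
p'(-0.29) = -1.00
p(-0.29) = -0.71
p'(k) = -1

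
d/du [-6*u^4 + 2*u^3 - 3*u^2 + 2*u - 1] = -24*u^3 + 6*u^2 - 6*u + 2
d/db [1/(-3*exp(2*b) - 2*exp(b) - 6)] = (6*exp(b) + 2)*exp(b)/(3*exp(2*b) + 2*exp(b) + 6)^2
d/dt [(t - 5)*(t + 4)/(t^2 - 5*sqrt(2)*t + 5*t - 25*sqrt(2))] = (-(t - 5)*(t + 4)*(2*t - 5*sqrt(2) + 5) + (2*t - 1)*(t^2 - 5*sqrt(2)*t + 5*t - 25*sqrt(2)))/(t^2 - 5*sqrt(2)*t + 5*t - 25*sqrt(2))^2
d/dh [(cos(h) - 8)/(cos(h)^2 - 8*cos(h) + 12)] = (cos(h)^2 - 16*cos(h) + 52)*sin(h)/(cos(h)^2 - 8*cos(h) + 12)^2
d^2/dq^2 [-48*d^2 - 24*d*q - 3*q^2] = -6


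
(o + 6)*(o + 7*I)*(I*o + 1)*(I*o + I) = -o^4 - 7*o^3 - 6*I*o^3 - 13*o^2 - 42*I*o^2 - 49*o - 36*I*o - 42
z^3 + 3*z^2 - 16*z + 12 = (z - 2)*(z - 1)*(z + 6)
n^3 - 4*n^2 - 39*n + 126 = (n - 7)*(n - 3)*(n + 6)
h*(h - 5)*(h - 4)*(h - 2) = h^4 - 11*h^3 + 38*h^2 - 40*h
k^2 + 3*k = k*(k + 3)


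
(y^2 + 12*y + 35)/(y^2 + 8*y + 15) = (y + 7)/(y + 3)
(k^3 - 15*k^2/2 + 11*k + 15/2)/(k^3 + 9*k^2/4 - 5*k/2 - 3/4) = 2*(2*k^3 - 15*k^2 + 22*k + 15)/(4*k^3 + 9*k^2 - 10*k - 3)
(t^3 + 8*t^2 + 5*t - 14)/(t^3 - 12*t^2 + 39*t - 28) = (t^2 + 9*t + 14)/(t^2 - 11*t + 28)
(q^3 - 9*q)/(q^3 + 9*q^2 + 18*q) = (q - 3)/(q + 6)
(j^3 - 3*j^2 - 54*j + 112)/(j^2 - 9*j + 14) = (j^2 - j - 56)/(j - 7)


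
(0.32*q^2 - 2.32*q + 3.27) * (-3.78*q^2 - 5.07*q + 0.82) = -1.2096*q^4 + 7.1472*q^3 - 0.335800000000001*q^2 - 18.4813*q + 2.6814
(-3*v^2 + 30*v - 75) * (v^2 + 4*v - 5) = -3*v^4 + 18*v^3 + 60*v^2 - 450*v + 375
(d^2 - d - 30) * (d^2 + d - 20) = d^4 - 51*d^2 - 10*d + 600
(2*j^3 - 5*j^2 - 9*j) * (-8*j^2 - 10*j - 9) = -16*j^5 + 20*j^4 + 104*j^3 + 135*j^2 + 81*j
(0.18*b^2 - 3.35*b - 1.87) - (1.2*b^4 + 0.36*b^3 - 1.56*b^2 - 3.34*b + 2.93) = -1.2*b^4 - 0.36*b^3 + 1.74*b^2 - 0.0100000000000002*b - 4.8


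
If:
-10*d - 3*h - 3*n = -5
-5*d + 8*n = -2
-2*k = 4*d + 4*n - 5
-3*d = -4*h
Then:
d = 46/113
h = 69/226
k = 379/226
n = 1/226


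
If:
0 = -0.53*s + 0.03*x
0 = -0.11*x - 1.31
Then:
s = -0.67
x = -11.91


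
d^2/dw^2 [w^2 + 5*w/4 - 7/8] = 2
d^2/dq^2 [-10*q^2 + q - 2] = -20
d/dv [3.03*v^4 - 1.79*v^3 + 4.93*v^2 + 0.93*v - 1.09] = 12.12*v^3 - 5.37*v^2 + 9.86*v + 0.93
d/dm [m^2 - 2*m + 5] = 2*m - 2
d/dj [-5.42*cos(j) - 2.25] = 5.42*sin(j)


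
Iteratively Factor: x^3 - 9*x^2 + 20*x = (x - 4)*(x^2 - 5*x) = (x - 5)*(x - 4)*(x)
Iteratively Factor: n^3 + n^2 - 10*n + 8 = (n + 4)*(n^2 - 3*n + 2) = (n - 1)*(n + 4)*(n - 2)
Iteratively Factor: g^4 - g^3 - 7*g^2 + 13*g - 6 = (g + 3)*(g^3 - 4*g^2 + 5*g - 2) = (g - 2)*(g + 3)*(g^2 - 2*g + 1) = (g - 2)*(g - 1)*(g + 3)*(g - 1)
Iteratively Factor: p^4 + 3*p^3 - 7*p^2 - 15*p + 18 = (p - 1)*(p^3 + 4*p^2 - 3*p - 18) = (p - 1)*(p + 3)*(p^2 + p - 6) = (p - 1)*(p + 3)^2*(p - 2)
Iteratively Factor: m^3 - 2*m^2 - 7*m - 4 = (m + 1)*(m^2 - 3*m - 4) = (m + 1)^2*(m - 4)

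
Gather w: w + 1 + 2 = w + 3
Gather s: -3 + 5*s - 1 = 5*s - 4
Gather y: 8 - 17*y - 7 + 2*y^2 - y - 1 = 2*y^2 - 18*y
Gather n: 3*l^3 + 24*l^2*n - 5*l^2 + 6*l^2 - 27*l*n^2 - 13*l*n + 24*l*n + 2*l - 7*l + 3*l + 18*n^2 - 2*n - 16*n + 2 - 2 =3*l^3 + l^2 - 2*l + n^2*(18 - 27*l) + n*(24*l^2 + 11*l - 18)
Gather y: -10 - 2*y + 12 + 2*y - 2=0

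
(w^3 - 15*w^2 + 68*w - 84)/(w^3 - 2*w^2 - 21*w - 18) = (w^2 - 9*w + 14)/(w^2 + 4*w + 3)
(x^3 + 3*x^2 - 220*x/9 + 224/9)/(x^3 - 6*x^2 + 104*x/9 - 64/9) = (x + 7)/(x - 2)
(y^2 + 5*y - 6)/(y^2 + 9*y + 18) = (y - 1)/(y + 3)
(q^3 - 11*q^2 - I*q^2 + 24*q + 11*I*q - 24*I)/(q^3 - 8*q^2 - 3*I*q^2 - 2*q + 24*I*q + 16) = (q - 3)/(q - 2*I)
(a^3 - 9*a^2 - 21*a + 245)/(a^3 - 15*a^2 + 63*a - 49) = (a + 5)/(a - 1)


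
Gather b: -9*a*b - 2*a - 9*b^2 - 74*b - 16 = -2*a - 9*b^2 + b*(-9*a - 74) - 16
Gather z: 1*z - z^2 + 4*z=-z^2 + 5*z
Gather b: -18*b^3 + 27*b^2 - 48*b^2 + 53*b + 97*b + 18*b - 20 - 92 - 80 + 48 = -18*b^3 - 21*b^2 + 168*b - 144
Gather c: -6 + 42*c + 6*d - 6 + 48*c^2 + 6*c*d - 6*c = 48*c^2 + c*(6*d + 36) + 6*d - 12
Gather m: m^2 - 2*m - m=m^2 - 3*m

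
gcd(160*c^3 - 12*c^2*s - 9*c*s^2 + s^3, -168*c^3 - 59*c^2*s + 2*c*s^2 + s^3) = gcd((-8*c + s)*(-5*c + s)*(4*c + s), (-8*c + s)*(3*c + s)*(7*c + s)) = -8*c + s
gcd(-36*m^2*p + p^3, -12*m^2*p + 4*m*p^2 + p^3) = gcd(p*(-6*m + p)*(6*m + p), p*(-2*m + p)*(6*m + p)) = 6*m*p + p^2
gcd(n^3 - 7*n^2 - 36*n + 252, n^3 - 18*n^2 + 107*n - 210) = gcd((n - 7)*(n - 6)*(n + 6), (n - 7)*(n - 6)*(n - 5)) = n^2 - 13*n + 42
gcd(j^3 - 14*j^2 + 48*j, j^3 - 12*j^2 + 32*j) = j^2 - 8*j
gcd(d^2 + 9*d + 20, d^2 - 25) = d + 5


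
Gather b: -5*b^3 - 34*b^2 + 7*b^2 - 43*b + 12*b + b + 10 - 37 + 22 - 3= -5*b^3 - 27*b^2 - 30*b - 8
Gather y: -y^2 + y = -y^2 + y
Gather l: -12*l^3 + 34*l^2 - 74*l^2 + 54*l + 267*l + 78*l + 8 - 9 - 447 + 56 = -12*l^3 - 40*l^2 + 399*l - 392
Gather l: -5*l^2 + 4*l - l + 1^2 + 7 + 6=-5*l^2 + 3*l + 14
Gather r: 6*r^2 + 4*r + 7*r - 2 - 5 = 6*r^2 + 11*r - 7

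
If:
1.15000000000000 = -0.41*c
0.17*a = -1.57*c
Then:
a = 25.90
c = -2.80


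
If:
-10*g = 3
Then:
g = -3/10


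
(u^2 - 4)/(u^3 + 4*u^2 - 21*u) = (u^2 - 4)/(u*(u^2 + 4*u - 21))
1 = 1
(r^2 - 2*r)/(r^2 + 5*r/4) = 4*(r - 2)/(4*r + 5)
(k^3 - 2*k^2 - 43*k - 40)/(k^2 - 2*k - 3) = (k^2 - 3*k - 40)/(k - 3)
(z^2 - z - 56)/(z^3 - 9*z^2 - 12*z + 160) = (z + 7)/(z^2 - z - 20)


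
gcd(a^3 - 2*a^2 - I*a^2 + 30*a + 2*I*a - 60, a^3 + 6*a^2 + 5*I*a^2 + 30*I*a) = a + 5*I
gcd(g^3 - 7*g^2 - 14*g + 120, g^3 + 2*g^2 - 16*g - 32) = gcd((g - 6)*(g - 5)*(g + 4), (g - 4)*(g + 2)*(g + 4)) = g + 4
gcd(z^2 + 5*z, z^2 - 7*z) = z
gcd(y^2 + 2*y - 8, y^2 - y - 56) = 1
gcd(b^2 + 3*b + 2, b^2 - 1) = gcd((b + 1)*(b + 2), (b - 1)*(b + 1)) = b + 1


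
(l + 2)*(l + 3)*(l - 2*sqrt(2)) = l^3 - 2*sqrt(2)*l^2 + 5*l^2 - 10*sqrt(2)*l + 6*l - 12*sqrt(2)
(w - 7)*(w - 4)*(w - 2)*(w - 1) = w^4 - 14*w^3 + 63*w^2 - 106*w + 56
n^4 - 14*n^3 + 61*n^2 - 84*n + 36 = (n - 6)^2*(n - 1)^2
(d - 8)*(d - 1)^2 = d^3 - 10*d^2 + 17*d - 8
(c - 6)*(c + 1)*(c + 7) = c^3 + 2*c^2 - 41*c - 42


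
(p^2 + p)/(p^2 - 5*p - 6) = p/(p - 6)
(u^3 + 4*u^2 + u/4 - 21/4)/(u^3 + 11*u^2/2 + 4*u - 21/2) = (u + 3/2)/(u + 3)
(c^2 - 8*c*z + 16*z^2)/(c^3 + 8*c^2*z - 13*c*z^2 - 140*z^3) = (c - 4*z)/(c^2 + 12*c*z + 35*z^2)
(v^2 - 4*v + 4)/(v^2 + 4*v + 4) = (v^2 - 4*v + 4)/(v^2 + 4*v + 4)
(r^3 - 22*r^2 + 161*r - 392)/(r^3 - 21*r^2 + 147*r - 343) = (r - 8)/(r - 7)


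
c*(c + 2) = c^2 + 2*c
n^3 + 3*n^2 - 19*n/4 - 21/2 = (n - 2)*(n + 3/2)*(n + 7/2)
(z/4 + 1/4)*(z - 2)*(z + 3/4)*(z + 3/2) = z^4/4 + 5*z^3/16 - 25*z^2/32 - 45*z/32 - 9/16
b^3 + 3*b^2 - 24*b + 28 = (b - 2)^2*(b + 7)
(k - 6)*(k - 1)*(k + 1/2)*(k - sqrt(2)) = k^4 - 13*k^3/2 - sqrt(2)*k^3 + 5*k^2/2 + 13*sqrt(2)*k^2/2 - 5*sqrt(2)*k/2 + 3*k - 3*sqrt(2)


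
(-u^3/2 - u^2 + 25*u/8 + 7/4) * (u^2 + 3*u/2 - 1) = -u^5/2 - 7*u^4/4 + 17*u^3/8 + 119*u^2/16 - u/2 - 7/4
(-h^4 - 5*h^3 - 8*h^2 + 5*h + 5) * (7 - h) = h^5 - 2*h^4 - 27*h^3 - 61*h^2 + 30*h + 35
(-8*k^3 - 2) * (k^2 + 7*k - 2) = -8*k^5 - 56*k^4 + 16*k^3 - 2*k^2 - 14*k + 4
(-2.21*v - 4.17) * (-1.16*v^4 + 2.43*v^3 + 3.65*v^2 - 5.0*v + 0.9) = 2.5636*v^5 - 0.533100000000001*v^4 - 18.1996*v^3 - 4.1705*v^2 + 18.861*v - 3.753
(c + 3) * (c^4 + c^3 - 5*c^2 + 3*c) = c^5 + 4*c^4 - 2*c^3 - 12*c^2 + 9*c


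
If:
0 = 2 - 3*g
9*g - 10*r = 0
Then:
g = 2/3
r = 3/5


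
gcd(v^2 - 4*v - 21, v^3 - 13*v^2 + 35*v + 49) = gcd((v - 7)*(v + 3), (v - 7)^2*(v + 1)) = v - 7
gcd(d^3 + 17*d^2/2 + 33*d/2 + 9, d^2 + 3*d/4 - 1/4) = d + 1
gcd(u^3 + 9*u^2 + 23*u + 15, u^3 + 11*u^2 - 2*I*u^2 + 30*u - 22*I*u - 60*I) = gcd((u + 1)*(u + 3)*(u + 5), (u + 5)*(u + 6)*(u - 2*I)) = u + 5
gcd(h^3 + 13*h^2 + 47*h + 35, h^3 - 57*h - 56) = h^2 + 8*h + 7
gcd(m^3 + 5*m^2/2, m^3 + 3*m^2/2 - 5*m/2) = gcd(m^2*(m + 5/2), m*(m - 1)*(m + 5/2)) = m^2 + 5*m/2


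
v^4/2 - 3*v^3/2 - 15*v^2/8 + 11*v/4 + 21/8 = (v/2 + 1/2)*(v - 7/2)*(v - 3/2)*(v + 1)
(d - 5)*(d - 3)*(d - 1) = d^3 - 9*d^2 + 23*d - 15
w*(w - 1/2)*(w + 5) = w^3 + 9*w^2/2 - 5*w/2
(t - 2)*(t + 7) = t^2 + 5*t - 14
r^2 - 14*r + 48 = (r - 8)*(r - 6)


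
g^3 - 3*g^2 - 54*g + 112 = (g - 8)*(g - 2)*(g + 7)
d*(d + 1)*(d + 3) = d^3 + 4*d^2 + 3*d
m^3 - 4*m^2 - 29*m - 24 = (m - 8)*(m + 1)*(m + 3)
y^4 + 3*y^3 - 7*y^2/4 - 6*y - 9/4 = (y - 3/2)*(y + 1/2)*(y + 1)*(y + 3)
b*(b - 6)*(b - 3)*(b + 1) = b^4 - 8*b^3 + 9*b^2 + 18*b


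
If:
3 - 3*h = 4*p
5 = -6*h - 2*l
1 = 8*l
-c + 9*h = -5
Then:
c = -23/8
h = -7/8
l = 1/8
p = 45/32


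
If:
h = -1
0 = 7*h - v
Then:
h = -1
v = -7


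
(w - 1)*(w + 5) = w^2 + 4*w - 5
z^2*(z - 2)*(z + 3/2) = z^4 - z^3/2 - 3*z^2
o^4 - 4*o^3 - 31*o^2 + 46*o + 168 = (o - 7)*(o - 3)*(o + 2)*(o + 4)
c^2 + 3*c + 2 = (c + 1)*(c + 2)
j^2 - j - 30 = (j - 6)*(j + 5)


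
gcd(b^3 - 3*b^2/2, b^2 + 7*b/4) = b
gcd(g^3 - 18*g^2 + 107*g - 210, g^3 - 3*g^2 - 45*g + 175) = g - 5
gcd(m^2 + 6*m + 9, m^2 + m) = 1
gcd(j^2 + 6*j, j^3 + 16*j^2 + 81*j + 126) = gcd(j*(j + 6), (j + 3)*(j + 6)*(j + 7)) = j + 6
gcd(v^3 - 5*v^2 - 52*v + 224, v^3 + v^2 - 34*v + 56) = v^2 + 3*v - 28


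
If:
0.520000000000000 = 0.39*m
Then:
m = 1.33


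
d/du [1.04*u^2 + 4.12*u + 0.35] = 2.08*u + 4.12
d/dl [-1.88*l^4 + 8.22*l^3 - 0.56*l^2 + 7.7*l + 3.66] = -7.52*l^3 + 24.66*l^2 - 1.12*l + 7.7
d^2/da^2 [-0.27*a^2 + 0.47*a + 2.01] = -0.540000000000000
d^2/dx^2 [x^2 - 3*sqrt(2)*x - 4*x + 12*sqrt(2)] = 2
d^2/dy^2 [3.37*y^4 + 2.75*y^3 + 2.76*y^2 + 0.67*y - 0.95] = 40.44*y^2 + 16.5*y + 5.52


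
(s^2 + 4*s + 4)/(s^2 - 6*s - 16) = (s + 2)/(s - 8)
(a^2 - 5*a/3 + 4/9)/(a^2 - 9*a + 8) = (9*a^2 - 15*a + 4)/(9*(a^2 - 9*a + 8))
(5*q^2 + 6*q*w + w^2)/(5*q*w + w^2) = (q + w)/w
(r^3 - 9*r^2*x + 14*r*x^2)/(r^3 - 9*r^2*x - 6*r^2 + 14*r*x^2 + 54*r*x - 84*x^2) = r/(r - 6)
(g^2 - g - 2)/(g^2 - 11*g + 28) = (g^2 - g - 2)/(g^2 - 11*g + 28)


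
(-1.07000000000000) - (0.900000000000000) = -1.97000000000000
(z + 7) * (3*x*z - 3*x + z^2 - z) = 3*x*z^2 + 18*x*z - 21*x + z^3 + 6*z^2 - 7*z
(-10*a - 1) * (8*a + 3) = -80*a^2 - 38*a - 3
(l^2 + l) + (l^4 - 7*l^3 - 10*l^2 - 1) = l^4 - 7*l^3 - 9*l^2 + l - 1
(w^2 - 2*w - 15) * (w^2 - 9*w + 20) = w^4 - 11*w^3 + 23*w^2 + 95*w - 300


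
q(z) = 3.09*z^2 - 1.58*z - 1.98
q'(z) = 6.18*z - 1.58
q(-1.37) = 5.98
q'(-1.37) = -10.05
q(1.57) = 3.16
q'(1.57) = 8.12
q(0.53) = -1.95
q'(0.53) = 1.70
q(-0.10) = -1.79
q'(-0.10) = -2.20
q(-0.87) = 1.73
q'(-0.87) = -6.96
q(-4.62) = 71.27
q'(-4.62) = -30.13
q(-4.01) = 54.04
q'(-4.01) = -26.36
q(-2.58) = 22.66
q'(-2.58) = -17.52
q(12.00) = 424.02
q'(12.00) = 72.58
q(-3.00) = 30.57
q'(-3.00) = -20.12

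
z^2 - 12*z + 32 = (z - 8)*(z - 4)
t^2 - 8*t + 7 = (t - 7)*(t - 1)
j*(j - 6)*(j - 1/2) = j^3 - 13*j^2/2 + 3*j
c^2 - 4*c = c*(c - 4)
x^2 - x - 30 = (x - 6)*(x + 5)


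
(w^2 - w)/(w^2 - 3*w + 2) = w/(w - 2)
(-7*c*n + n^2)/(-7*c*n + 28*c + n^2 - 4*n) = n/(n - 4)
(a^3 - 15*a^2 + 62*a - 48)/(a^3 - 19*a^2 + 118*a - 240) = (a - 1)/(a - 5)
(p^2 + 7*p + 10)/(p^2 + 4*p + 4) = (p + 5)/(p + 2)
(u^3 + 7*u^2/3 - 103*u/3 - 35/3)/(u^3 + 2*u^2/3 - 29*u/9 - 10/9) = 3*(u^2 + 2*u - 35)/(3*u^2 + u - 10)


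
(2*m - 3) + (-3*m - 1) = -m - 4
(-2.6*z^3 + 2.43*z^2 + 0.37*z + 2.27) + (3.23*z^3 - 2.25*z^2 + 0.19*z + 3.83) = 0.63*z^3 + 0.18*z^2 + 0.56*z + 6.1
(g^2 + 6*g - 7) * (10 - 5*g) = -5*g^3 - 20*g^2 + 95*g - 70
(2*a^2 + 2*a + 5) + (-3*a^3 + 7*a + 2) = -3*a^3 + 2*a^2 + 9*a + 7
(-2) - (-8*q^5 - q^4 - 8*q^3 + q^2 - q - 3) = 8*q^5 + q^4 + 8*q^3 - q^2 + q + 1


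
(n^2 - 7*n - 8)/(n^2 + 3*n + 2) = (n - 8)/(n + 2)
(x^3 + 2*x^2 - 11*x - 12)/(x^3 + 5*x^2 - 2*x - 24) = (x^2 - 2*x - 3)/(x^2 + x - 6)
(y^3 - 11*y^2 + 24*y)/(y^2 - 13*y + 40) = y*(y - 3)/(y - 5)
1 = 1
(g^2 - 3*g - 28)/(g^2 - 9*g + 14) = (g + 4)/(g - 2)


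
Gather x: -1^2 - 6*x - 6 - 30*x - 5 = -36*x - 12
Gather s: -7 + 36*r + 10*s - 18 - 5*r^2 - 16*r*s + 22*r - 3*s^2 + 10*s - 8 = -5*r^2 + 58*r - 3*s^2 + s*(20 - 16*r) - 33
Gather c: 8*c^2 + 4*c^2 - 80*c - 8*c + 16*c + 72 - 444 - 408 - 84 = 12*c^2 - 72*c - 864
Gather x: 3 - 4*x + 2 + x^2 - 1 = x^2 - 4*x + 4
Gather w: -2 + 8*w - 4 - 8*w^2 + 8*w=-8*w^2 + 16*w - 6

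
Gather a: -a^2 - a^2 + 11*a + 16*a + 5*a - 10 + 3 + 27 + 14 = -2*a^2 + 32*a + 34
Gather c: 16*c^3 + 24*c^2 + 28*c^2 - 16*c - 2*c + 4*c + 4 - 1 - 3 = 16*c^3 + 52*c^2 - 14*c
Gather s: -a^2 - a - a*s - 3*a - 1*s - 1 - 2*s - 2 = -a^2 - 4*a + s*(-a - 3) - 3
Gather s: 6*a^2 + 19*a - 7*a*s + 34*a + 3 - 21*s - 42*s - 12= 6*a^2 + 53*a + s*(-7*a - 63) - 9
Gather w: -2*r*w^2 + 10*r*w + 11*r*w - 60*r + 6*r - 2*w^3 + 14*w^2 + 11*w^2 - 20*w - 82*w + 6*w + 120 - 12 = -54*r - 2*w^3 + w^2*(25 - 2*r) + w*(21*r - 96) + 108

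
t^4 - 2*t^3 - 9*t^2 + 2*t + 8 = (t - 4)*(t - 1)*(t + 1)*(t + 2)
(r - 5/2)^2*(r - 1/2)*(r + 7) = r^4 + 3*r^3/2 - 119*r^2/4 + 465*r/8 - 175/8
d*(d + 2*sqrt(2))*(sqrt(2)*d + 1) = sqrt(2)*d^3 + 5*d^2 + 2*sqrt(2)*d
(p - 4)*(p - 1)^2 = p^3 - 6*p^2 + 9*p - 4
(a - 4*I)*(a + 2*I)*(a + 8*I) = a^3 + 6*I*a^2 + 24*a + 64*I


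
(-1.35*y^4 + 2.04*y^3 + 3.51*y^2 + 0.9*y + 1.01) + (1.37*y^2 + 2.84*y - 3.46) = -1.35*y^4 + 2.04*y^3 + 4.88*y^2 + 3.74*y - 2.45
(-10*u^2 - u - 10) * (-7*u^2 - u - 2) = 70*u^4 + 17*u^3 + 91*u^2 + 12*u + 20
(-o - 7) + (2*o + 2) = o - 5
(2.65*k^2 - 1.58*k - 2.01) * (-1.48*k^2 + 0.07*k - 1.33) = -3.922*k^4 + 2.5239*k^3 - 0.6603*k^2 + 1.9607*k + 2.6733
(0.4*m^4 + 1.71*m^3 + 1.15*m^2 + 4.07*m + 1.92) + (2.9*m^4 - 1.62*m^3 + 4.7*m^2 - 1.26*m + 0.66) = 3.3*m^4 + 0.0899999999999999*m^3 + 5.85*m^2 + 2.81*m + 2.58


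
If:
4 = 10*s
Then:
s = 2/5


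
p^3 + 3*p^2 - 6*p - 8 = (p - 2)*(p + 1)*(p + 4)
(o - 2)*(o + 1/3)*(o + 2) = o^3 + o^2/3 - 4*o - 4/3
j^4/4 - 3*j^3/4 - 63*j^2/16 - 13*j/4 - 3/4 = (j/2 + 1/4)^2*(j - 6)*(j + 2)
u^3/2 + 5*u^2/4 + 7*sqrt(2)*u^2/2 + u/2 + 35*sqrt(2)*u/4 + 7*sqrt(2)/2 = (u/2 + 1)*(u + 1/2)*(u + 7*sqrt(2))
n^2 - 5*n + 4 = (n - 4)*(n - 1)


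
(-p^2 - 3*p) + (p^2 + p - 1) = -2*p - 1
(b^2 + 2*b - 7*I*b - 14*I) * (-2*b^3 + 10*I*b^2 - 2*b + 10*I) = -2*b^5 - 4*b^4 + 24*I*b^4 + 68*b^3 + 48*I*b^3 + 136*b^2 + 24*I*b^2 + 70*b + 48*I*b + 140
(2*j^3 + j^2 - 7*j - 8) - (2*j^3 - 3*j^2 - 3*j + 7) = 4*j^2 - 4*j - 15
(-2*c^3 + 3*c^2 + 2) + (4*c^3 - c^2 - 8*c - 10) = 2*c^3 + 2*c^2 - 8*c - 8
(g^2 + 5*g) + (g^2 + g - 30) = 2*g^2 + 6*g - 30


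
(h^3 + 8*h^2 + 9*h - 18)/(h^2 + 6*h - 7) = (h^2 + 9*h + 18)/(h + 7)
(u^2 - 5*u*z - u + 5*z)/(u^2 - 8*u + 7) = (u - 5*z)/(u - 7)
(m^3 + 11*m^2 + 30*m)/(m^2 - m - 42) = m*(m + 5)/(m - 7)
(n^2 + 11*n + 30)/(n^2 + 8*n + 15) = (n + 6)/(n + 3)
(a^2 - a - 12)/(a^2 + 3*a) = (a - 4)/a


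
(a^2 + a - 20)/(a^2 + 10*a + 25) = (a - 4)/(a + 5)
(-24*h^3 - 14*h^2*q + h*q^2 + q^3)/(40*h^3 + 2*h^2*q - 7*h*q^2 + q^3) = (3*h + q)/(-5*h + q)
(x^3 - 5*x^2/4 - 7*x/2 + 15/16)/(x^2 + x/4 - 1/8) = (4*x^2 - 4*x - 15)/(2*(2*x + 1))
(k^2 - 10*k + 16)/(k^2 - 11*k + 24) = (k - 2)/(k - 3)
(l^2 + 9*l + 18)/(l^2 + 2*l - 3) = (l + 6)/(l - 1)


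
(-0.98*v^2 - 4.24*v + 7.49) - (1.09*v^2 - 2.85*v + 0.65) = -2.07*v^2 - 1.39*v + 6.84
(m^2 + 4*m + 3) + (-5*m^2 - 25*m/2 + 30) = -4*m^2 - 17*m/2 + 33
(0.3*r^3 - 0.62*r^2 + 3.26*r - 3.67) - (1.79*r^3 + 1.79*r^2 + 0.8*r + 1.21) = -1.49*r^3 - 2.41*r^2 + 2.46*r - 4.88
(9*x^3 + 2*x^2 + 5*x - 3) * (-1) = -9*x^3 - 2*x^2 - 5*x + 3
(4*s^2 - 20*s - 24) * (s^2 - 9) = 4*s^4 - 20*s^3 - 60*s^2 + 180*s + 216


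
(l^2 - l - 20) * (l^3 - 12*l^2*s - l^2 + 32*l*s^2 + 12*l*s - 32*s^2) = l^5 - 12*l^4*s - 2*l^4 + 32*l^3*s^2 + 24*l^3*s - 19*l^3 - 64*l^2*s^2 + 228*l^2*s + 20*l^2 - 608*l*s^2 - 240*l*s + 640*s^2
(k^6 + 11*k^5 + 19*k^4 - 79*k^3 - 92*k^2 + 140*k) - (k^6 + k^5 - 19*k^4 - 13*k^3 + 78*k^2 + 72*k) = 10*k^5 + 38*k^4 - 66*k^3 - 170*k^2 + 68*k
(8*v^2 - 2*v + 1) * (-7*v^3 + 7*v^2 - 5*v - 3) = -56*v^5 + 70*v^4 - 61*v^3 - 7*v^2 + v - 3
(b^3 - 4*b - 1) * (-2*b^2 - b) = -2*b^5 - b^4 + 8*b^3 + 6*b^2 + b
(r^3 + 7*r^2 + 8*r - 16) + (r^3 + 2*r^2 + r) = 2*r^3 + 9*r^2 + 9*r - 16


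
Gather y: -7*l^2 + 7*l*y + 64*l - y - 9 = -7*l^2 + 64*l + y*(7*l - 1) - 9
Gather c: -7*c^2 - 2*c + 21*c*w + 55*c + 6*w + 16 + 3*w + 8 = -7*c^2 + c*(21*w + 53) + 9*w + 24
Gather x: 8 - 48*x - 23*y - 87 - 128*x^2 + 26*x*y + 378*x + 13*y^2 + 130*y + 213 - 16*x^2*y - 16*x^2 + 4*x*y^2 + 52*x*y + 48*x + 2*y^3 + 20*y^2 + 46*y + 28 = x^2*(-16*y - 144) + x*(4*y^2 + 78*y + 378) + 2*y^3 + 33*y^2 + 153*y + 162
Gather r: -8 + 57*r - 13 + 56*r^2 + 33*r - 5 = 56*r^2 + 90*r - 26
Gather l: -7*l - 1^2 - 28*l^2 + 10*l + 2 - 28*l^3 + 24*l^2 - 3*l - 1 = -28*l^3 - 4*l^2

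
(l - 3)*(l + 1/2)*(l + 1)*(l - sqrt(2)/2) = l^4 - 3*l^3/2 - sqrt(2)*l^3/2 - 4*l^2 + 3*sqrt(2)*l^2/4 - 3*l/2 + 2*sqrt(2)*l + 3*sqrt(2)/4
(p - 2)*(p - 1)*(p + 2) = p^3 - p^2 - 4*p + 4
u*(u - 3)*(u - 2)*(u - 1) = u^4 - 6*u^3 + 11*u^2 - 6*u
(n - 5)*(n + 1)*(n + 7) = n^3 + 3*n^2 - 33*n - 35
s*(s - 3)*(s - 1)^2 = s^4 - 5*s^3 + 7*s^2 - 3*s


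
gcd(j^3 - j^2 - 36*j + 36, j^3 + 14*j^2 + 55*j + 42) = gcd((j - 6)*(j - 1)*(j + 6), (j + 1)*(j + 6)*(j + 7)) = j + 6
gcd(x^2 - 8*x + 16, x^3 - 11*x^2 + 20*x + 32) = x - 4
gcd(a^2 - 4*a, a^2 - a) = a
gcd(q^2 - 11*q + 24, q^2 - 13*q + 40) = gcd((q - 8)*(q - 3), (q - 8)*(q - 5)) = q - 8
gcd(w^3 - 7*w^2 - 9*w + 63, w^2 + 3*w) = w + 3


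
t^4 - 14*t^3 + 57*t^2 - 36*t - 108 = (t - 6)^2*(t - 3)*(t + 1)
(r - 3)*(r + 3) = r^2 - 9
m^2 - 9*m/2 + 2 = (m - 4)*(m - 1/2)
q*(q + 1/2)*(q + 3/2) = q^3 + 2*q^2 + 3*q/4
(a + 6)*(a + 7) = a^2 + 13*a + 42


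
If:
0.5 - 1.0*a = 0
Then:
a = 0.50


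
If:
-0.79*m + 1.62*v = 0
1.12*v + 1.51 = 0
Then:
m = -2.76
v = -1.35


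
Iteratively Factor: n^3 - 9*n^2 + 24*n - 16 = (n - 1)*(n^2 - 8*n + 16) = (n - 4)*(n - 1)*(n - 4)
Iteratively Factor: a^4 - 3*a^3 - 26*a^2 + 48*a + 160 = (a + 4)*(a^3 - 7*a^2 + 2*a + 40) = (a - 5)*(a + 4)*(a^2 - 2*a - 8) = (a - 5)*(a - 4)*(a + 4)*(a + 2)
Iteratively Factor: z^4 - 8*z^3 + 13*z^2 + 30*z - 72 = (z + 2)*(z^3 - 10*z^2 + 33*z - 36) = (z - 3)*(z + 2)*(z^2 - 7*z + 12) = (z - 4)*(z - 3)*(z + 2)*(z - 3)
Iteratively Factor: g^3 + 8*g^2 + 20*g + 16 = (g + 2)*(g^2 + 6*g + 8) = (g + 2)*(g + 4)*(g + 2)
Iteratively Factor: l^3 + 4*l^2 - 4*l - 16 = (l + 2)*(l^2 + 2*l - 8) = (l - 2)*(l + 2)*(l + 4)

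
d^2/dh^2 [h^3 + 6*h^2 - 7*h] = 6*h + 12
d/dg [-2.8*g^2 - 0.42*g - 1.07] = -5.6*g - 0.42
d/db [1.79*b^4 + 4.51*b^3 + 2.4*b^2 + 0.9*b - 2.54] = 7.16*b^3 + 13.53*b^2 + 4.8*b + 0.9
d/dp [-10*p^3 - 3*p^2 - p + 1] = -30*p^2 - 6*p - 1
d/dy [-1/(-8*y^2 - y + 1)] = (-16*y - 1)/(8*y^2 + y - 1)^2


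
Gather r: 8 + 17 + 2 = 27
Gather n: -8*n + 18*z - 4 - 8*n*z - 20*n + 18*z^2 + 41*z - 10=n*(-8*z - 28) + 18*z^2 + 59*z - 14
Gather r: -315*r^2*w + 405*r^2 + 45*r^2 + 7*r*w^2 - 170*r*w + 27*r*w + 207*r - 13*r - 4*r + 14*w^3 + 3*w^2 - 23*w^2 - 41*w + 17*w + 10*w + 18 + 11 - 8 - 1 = r^2*(450 - 315*w) + r*(7*w^2 - 143*w + 190) + 14*w^3 - 20*w^2 - 14*w + 20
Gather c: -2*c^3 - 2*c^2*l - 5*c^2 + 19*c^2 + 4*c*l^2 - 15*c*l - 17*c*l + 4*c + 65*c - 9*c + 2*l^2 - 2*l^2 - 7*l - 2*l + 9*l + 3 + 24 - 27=-2*c^3 + c^2*(14 - 2*l) + c*(4*l^2 - 32*l + 60)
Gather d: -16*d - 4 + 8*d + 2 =-8*d - 2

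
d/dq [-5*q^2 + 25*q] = 25 - 10*q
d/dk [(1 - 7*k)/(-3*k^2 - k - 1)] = (21*k^2 + 7*k - (6*k + 1)*(7*k - 1) + 7)/(3*k^2 + k + 1)^2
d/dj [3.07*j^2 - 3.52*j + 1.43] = 6.14*j - 3.52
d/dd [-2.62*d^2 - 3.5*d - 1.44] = -5.24*d - 3.5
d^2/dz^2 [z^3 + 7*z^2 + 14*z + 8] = 6*z + 14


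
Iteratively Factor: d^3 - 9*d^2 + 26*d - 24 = (d - 2)*(d^2 - 7*d + 12) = (d - 3)*(d - 2)*(d - 4)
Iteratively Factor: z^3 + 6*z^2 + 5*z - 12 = (z - 1)*(z^2 + 7*z + 12) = (z - 1)*(z + 4)*(z + 3)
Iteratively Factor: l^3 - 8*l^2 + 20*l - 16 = (l - 4)*(l^2 - 4*l + 4) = (l - 4)*(l - 2)*(l - 2)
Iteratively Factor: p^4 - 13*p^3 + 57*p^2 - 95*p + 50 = (p - 2)*(p^3 - 11*p^2 + 35*p - 25) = (p - 5)*(p - 2)*(p^2 - 6*p + 5) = (p - 5)^2*(p - 2)*(p - 1)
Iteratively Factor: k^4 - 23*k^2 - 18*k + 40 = (k - 1)*(k^3 + k^2 - 22*k - 40) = (k - 1)*(k + 2)*(k^2 - k - 20) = (k - 1)*(k + 2)*(k + 4)*(k - 5)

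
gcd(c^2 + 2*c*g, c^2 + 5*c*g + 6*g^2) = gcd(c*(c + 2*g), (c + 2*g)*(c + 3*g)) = c + 2*g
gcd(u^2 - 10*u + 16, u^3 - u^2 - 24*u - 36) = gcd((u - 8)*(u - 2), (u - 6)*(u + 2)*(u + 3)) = 1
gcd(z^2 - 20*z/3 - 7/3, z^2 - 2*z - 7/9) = z + 1/3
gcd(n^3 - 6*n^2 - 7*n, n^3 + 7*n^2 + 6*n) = n^2 + n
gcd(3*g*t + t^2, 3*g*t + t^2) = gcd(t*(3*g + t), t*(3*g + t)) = 3*g*t + t^2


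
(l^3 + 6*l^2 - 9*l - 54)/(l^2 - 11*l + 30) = (l^3 + 6*l^2 - 9*l - 54)/(l^2 - 11*l + 30)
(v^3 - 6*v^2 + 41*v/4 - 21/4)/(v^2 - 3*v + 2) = (v^2 - 5*v + 21/4)/(v - 2)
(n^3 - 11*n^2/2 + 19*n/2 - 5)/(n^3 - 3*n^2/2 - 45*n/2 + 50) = (n^2 - 3*n + 2)/(n^2 + n - 20)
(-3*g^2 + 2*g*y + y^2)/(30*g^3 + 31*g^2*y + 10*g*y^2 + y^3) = (-g + y)/(10*g^2 + 7*g*y + y^2)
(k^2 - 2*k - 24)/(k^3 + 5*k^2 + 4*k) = (k - 6)/(k*(k + 1))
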